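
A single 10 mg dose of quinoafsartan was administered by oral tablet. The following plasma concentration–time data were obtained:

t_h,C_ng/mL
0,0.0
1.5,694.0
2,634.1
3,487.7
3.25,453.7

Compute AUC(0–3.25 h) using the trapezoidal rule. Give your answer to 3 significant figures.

Trapezoidal AUC_0→3.25:
  [0→1.5]: (0.0+694.0)/2 × 1.5 = 520.5
  [1.5→2]: (694.0+634.1)/2 × 0.5 = 332.025
  [2→3]: (634.1+487.7)/2 × 1 = 560.9
  [3→3.25]: (487.7+453.7)/2 × 0.25 = 117.675
  Sum = 1531.1 ng/mL·h

AUC = 1530 ng/mL·h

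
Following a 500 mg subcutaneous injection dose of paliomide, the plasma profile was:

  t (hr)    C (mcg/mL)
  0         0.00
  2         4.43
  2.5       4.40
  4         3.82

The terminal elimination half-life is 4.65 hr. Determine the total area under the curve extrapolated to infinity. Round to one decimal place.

Trapezoidal AUC_0→4:
  [0→2]: (0.00+4.43)/2 × 2 = 4.43
  [2→2.5]: (4.43+4.40)/2 × 0.5 = 2.2075
  [2.5→4]: (4.40+3.82)/2 × 1.5 = 6.165
  Sum = 12.8025 mcg/mL·hr
k_e = ln2 / t½ = 0.693147 / 4.65 = 0.1491 hr^-1
Extrapolated tail: C_last / k_e = 3.82 / 0.1491 = 25.620
AUC_0→∞ = 12.8025 + 25.620 = 38.4225 mcg/mL·hr

AUC = 38.4 mcg/mL·hr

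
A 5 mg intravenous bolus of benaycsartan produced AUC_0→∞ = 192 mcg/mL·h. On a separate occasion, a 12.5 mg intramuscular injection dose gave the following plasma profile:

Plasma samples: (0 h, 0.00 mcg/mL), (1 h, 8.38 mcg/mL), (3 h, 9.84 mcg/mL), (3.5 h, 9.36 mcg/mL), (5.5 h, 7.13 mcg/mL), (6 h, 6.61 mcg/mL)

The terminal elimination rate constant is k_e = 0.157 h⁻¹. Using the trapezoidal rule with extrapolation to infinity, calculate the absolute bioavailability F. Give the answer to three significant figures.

F = 0.186

Trapezoidal AUC_0→6 (intramuscular injection):
  [0→1]: (0.00+8.38)/2 × 1 = 4.19
  [1→3]: (8.38+9.84)/2 × 2 = 18.22
  [3→3.5]: (9.84+9.36)/2 × 0.5 = 4.8
  [3.5→5.5]: (9.36+7.13)/2 × 2 = 16.49
  [5.5→6]: (7.13+6.61)/2 × 0.5 = 3.435
  Sum = 47.135 mcg/mL·h
Tail: C_last/k_e = 6.61/0.157 = 42.102
AUC_0→∞ (intramuscular injection) = 47.135 + 42.102 = 89.237 mcg/mL·h
F = (AUC_ev/D_ev)/(AUC_iv/D_iv) = (89.237/12.5)/(192/5) = 7.13896/38.4 = 0.1859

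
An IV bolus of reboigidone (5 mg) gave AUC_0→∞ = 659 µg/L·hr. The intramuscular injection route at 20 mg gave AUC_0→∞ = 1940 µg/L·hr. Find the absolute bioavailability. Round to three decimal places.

F = (AUC_ev / D_ev) / (AUC_iv / D_iv)
  = (1940/20) / (659/5)
  = 97 / 131.8 = 0.7360

F = 0.736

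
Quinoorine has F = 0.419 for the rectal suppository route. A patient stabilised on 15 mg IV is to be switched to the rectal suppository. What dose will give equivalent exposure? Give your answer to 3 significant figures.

D_rectal = 35.8 mg

For equal systemic exposure: F × D_ev = D_iv
D_ev = D_iv / F = 15 / 0.419 = 35.7995 mg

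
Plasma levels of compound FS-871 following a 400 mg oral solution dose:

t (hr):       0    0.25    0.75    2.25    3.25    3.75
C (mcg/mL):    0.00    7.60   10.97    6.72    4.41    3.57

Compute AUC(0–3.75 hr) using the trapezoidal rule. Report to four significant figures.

AUC = 26.42 mcg/mL·hr

Trapezoidal AUC_0→3.75:
  [0→0.25]: (0.00+7.60)/2 × 0.25 = 0.95
  [0.25→0.75]: (7.60+10.97)/2 × 0.5 = 4.6425
  [0.75→2.25]: (10.97+6.72)/2 × 1.5 = 13.2675
  [2.25→3.25]: (6.72+4.41)/2 × 1 = 5.565
  [3.25→3.75]: (4.41+3.57)/2 × 0.5 = 1.995
  Sum = 26.42 mcg/mL·hr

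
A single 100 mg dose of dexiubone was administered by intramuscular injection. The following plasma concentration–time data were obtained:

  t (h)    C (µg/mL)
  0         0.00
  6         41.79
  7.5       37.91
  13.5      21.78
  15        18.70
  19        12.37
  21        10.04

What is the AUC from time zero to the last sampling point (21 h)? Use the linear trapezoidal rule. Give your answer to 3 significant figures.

AUC = 479 µg/mL·h

Trapezoidal AUC_0→21:
  [0→6]: (0.00+41.79)/2 × 6 = 125.37
  [6→7.5]: (41.79+37.91)/2 × 1.5 = 59.775
  [7.5→13.5]: (37.91+21.78)/2 × 6 = 179.07
  [13.5→15]: (21.78+18.70)/2 × 1.5 = 30.36
  [15→19]: (18.70+12.37)/2 × 4 = 62.14
  [19→21]: (12.37+10.04)/2 × 2 = 22.41
  Sum = 479.125 µg/mL·h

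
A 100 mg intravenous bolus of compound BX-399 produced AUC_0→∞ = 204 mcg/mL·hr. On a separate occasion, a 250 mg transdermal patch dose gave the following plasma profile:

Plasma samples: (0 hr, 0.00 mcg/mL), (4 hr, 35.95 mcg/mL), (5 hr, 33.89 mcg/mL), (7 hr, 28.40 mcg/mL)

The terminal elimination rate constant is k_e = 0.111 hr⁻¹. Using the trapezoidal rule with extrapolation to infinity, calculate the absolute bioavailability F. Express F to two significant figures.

Trapezoidal AUC_0→7 (transdermal patch):
  [0→4]: (0.00+35.95)/2 × 4 = 71.9
  [4→5]: (35.95+33.89)/2 × 1 = 34.92
  [5→7]: (33.89+28.40)/2 × 2 = 62.29
  Sum = 169.11 mcg/mL·hr
Tail: C_last/k_e = 28.40/0.111 = 255.856
AUC_0→∞ (transdermal patch) = 169.11 + 255.856 = 424.966 mcg/mL·hr
F = (AUC_ev/D_ev)/(AUC_iv/D_iv) = (424.966/250)/(204/100) = 1.699864/2.04 = 0.8333

F = 0.83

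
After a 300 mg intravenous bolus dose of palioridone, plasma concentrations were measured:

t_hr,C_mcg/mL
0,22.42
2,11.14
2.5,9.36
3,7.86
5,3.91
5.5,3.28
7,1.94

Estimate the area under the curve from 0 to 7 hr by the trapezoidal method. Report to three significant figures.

AUC = 60.5 mcg/mL·hr

Trapezoidal AUC_0→7:
  [0→2]: (22.42+11.14)/2 × 2 = 33.56
  [2→2.5]: (11.14+9.36)/2 × 0.5 = 5.125
  [2.5→3]: (9.36+7.86)/2 × 0.5 = 4.305
  [3→5]: (7.86+3.91)/2 × 2 = 11.77
  [5→5.5]: (3.91+3.28)/2 × 0.5 = 1.7975
  [5.5→7]: (3.28+1.94)/2 × 1.5 = 3.915
  Sum = 60.4725 mcg/mL·hr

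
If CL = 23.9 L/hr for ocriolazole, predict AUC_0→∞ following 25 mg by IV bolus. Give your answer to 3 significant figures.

AUC = 1.05 mg/L·hr

AUC_0→∞ = Dose_iv / CL
        = 25 / 23.9 = 1.04603 mg/L·hr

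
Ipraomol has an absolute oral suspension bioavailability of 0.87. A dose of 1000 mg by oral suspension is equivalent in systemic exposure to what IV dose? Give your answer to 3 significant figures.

D_iv = 870 mg

Systemic exposure from an extravascular dose = F × D_ev, so the equivalent IV dose is F × D_ev.
D_iv = F × D_ev = 0.87 × 1000 = 870 mg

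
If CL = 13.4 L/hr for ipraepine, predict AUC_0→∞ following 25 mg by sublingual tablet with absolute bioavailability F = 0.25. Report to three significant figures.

AUC_0→∞ = F × Dose / CL
        = 0.25 × 25 / 13.4 = 0.466418 mg/L·hr

AUC = 0.466 mg/L·hr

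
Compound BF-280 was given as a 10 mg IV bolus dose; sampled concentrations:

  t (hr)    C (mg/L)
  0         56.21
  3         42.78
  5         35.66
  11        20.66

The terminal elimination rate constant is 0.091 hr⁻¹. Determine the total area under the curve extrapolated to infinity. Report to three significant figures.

AUC = 623 mg/L·hr

Trapezoidal AUC_0→11:
  [0→3]: (56.21+42.78)/2 × 3 = 148.485
  [3→5]: (42.78+35.66)/2 × 2 = 78.44
  [5→11]: (35.66+20.66)/2 × 6 = 168.96
  Sum = 395.885 mg/L·hr
Extrapolated tail: C_last / k_e = 20.66 / 0.091 = 227.033
AUC_0→∞ = 395.885 + 227.033 = 622.918 mg/L·hr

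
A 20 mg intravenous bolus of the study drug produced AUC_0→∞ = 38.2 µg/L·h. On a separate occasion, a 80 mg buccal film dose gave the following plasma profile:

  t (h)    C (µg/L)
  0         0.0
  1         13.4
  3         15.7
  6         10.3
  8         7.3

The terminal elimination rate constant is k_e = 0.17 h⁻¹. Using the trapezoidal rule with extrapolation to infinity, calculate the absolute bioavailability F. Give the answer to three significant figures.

Trapezoidal AUC_0→8 (buccal film):
  [0→1]: (0.0+13.4)/2 × 1 = 6.7
  [1→3]: (13.4+15.7)/2 × 2 = 29.1
  [3→6]: (15.7+10.3)/2 × 3 = 39.0
  [6→8]: (10.3+7.3)/2 × 2 = 17.6
  Sum = 92.4 µg/L·h
Tail: C_last/k_e = 7.3/0.17 = 42.941
AUC_0→∞ (buccal film) = 92.4 + 42.941 = 135.341 µg/L·h
F = (AUC_ev/D_ev)/(AUC_iv/D_iv) = (135.341/80)/(38.2/20) = 1.6917625/1.91 = 0.8857

F = 0.886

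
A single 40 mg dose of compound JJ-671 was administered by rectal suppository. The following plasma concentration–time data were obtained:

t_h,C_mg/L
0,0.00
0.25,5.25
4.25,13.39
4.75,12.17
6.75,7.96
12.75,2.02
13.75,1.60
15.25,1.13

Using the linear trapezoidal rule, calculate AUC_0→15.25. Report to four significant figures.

AUC = 98.25 mg/L·h

Trapezoidal AUC_0→15.25:
  [0→0.25]: (0.00+5.25)/2 × 0.25 = 0.65625
  [0.25→4.25]: (5.25+13.39)/2 × 4 = 37.28
  [4.25→4.75]: (13.39+12.17)/2 × 0.5 = 6.39
  [4.75→6.75]: (12.17+7.96)/2 × 2 = 20.13
  [6.75→12.75]: (7.96+2.02)/2 × 6 = 29.94
  [12.75→13.75]: (2.02+1.60)/2 × 1 = 1.81
  [13.75→15.25]: (1.60+1.13)/2 × 1.5 = 2.0475
  Sum = 98.25375 mg/L·h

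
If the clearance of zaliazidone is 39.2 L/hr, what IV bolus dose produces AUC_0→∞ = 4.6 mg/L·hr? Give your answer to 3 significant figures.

Dose = 180 mg

Dose_iv = CL × AUC_0→∞
     = 39.2 × 4.6 = 180.32 mg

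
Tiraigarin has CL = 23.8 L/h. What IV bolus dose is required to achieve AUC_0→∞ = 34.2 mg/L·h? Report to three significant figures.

Dose_iv = CL × AUC_0→∞
     = 23.8 × 34.2 = 813.96 mg

Dose = 814 mg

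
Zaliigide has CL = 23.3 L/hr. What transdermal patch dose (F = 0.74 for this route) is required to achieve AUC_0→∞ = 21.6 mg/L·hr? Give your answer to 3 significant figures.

Dose = CL × AUC_0→∞ / F
     = 23.3 × 21.6 / 0.74 = 680.108 mg

Dose = 680 mg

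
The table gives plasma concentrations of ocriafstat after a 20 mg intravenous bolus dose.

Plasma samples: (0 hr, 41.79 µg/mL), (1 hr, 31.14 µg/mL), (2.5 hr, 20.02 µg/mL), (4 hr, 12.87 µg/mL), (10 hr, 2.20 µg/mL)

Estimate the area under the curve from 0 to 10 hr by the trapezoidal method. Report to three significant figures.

AUC = 145 µg/mL·hr

Trapezoidal AUC_0→10:
  [0→1]: (41.79+31.14)/2 × 1 = 36.465
  [1→2.5]: (31.14+20.02)/2 × 1.5 = 38.37
  [2.5→4]: (20.02+12.87)/2 × 1.5 = 24.6675
  [4→10]: (12.87+2.20)/2 × 6 = 45.21
  Sum = 144.7125 µg/mL·hr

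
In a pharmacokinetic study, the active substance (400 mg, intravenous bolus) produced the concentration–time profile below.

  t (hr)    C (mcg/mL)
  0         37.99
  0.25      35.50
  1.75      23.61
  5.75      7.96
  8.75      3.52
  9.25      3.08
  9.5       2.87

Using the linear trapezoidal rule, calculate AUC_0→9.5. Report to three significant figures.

Trapezoidal AUC_0→9.5:
  [0→0.25]: (37.99+35.50)/2 × 0.25 = 9.18625
  [0.25→1.75]: (35.50+23.61)/2 × 1.5 = 44.3325
  [1.75→5.75]: (23.61+7.96)/2 × 4 = 63.14
  [5.75→8.75]: (7.96+3.52)/2 × 3 = 17.22
  [8.75→9.25]: (3.52+3.08)/2 × 0.5 = 1.65
  [9.25→9.5]: (3.08+2.87)/2 × 0.25 = 0.74375
  Sum = 136.2725 mcg/mL·hr

AUC = 136 mcg/mL·hr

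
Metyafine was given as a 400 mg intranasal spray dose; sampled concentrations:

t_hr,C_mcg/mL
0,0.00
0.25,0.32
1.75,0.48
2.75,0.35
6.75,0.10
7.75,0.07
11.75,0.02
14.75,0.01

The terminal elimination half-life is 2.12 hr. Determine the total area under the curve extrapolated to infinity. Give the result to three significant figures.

AUC = 2.30 mcg/mL·hr

Trapezoidal AUC_0→14.75:
  [0→0.25]: (0.00+0.32)/2 × 0.25 = 0.04
  [0.25→1.75]: (0.32+0.48)/2 × 1.5 = 0.6
  [1.75→2.75]: (0.48+0.35)/2 × 1 = 0.415
  [2.75→6.75]: (0.35+0.10)/2 × 4 = 0.9
  [6.75→7.75]: (0.10+0.07)/2 × 1 = 0.085
  [7.75→11.75]: (0.07+0.02)/2 × 4 = 0.18
  [11.75→14.75]: (0.02+0.01)/2 × 3 = 0.045
  Sum = 2.265 mcg/mL·hr
k_e = ln2 / t½ = 0.693147 / 2.12 = 0.3270 hr^-1
Extrapolated tail: C_last / k_e = 0.01 / 0.327 = 0.031
AUC_0→∞ = 2.265 + 0.031 = 2.296 mcg/mL·hr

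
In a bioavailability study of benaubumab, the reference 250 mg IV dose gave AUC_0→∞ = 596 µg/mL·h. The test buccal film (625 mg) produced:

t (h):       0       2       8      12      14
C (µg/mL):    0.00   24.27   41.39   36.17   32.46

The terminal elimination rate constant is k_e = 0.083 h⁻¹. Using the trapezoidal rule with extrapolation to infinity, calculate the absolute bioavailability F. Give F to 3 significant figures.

F = 0.561

Trapezoidal AUC_0→14 (buccal film):
  [0→2]: (0.00+24.27)/2 × 2 = 24.27
  [2→8]: (24.27+41.39)/2 × 6 = 196.98
  [8→12]: (41.39+36.17)/2 × 4 = 155.12
  [12→14]: (36.17+32.46)/2 × 2 = 68.63
  Sum = 445.0 µg/mL·h
Tail: C_last/k_e = 32.46/0.083 = 391.084
AUC_0→∞ (buccal film) = 445.0 + 391.084 = 836.084 µg/mL·h
F = (AUC_ev/D_ev)/(AUC_iv/D_iv) = (836.084/625)/(596/250) = 1.3377344/2.384 = 0.5611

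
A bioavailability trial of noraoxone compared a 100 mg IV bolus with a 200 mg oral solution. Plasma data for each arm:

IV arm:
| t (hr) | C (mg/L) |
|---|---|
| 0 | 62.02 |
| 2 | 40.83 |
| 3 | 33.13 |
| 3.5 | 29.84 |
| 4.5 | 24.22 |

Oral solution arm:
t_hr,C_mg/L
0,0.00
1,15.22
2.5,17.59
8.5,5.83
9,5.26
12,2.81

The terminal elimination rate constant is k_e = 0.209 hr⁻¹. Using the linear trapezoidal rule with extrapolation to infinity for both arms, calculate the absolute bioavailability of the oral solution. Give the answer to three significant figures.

F = 0.219

Trapezoidal AUC_0→4.5 (IV):
  [0→2]: (62.02+40.83)/2 × 2 = 102.85
  [2→3]: (40.83+33.13)/2 × 1 = 36.98
  [3→3.5]: (33.13+29.84)/2 × 0.5 = 15.7425
  [3.5→4.5]: (29.84+24.22)/2 × 1 = 27.03
  Sum = 182.6025 mg/L·hr
IV tail: 24.22/0.209 = 115.885; AUC_iv,0→∞ = 182.6025 + 115.885 = 298.4875 mg/L·hr
Trapezoidal AUC_0→12 (oral solution):
  [0→1]: (0.00+15.22)/2 × 1 = 7.61
  [1→2.5]: (15.22+17.59)/2 × 1.5 = 24.6075
  [2.5→8.5]: (17.59+5.83)/2 × 6 = 70.26
  [8.5→9]: (5.83+5.26)/2 × 0.5 = 2.7725
  [9→12]: (5.26+2.81)/2 × 3 = 12.105
  Sum = 117.355 mg/L·hr
oral solution tail: 2.81/0.209 = 13.445; AUC_ev,0→∞ = 117.355 + 13.445 = 130.8 mg/L·hr
F = (AUC_ev/D_ev)/(AUC_iv/D_iv) = (130.8/200)/(298.4875/100) = 0.654/2.984875 = 0.2191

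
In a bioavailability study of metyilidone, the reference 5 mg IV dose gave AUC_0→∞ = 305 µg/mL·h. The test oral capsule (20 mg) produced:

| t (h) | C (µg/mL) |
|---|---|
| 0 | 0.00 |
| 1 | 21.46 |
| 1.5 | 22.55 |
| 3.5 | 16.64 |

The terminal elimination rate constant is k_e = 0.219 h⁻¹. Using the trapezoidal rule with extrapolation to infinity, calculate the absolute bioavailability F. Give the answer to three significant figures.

F = 0.112

Trapezoidal AUC_0→3.5 (oral capsule):
  [0→1]: (0.00+21.46)/2 × 1 = 10.73
  [1→1.5]: (21.46+22.55)/2 × 0.5 = 11.0025
  [1.5→3.5]: (22.55+16.64)/2 × 2 = 39.19
  Sum = 60.9225 µg/mL·h
Tail: C_last/k_e = 16.64/0.219 = 75.982
AUC_0→∞ (oral capsule) = 60.9225 + 75.982 = 136.9045 µg/mL·h
F = (AUC_ev/D_ev)/(AUC_iv/D_iv) = (136.9045/20)/(305/5) = 6.845225/61 = 0.1122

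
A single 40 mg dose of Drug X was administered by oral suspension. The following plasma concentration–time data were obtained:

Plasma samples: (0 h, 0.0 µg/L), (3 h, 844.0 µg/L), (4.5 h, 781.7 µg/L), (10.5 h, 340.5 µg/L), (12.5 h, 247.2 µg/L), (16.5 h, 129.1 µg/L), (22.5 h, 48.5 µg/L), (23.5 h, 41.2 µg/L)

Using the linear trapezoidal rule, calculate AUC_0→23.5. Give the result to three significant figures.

Trapezoidal AUC_0→23.5:
  [0→3]: (0.0+844.0)/2 × 3 = 1266.0
  [3→4.5]: (844.0+781.7)/2 × 1.5 = 1219.275
  [4.5→10.5]: (781.7+340.5)/2 × 6 = 3366.6
  [10.5→12.5]: (340.5+247.2)/2 × 2 = 587.7
  [12.5→16.5]: (247.2+129.1)/2 × 4 = 752.6
  [16.5→22.5]: (129.1+48.5)/2 × 6 = 532.8
  [22.5→23.5]: (48.5+41.2)/2 × 1 = 44.85
  Sum = 7769.825 µg/L·h

AUC = 7770 µg/L·h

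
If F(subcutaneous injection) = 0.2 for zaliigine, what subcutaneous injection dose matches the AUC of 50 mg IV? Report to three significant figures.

D_subcutaneous = 250 mg

For equal systemic exposure: F × D_ev = D_iv
D_ev = D_iv / F = 50 / 0.2 = 250 mg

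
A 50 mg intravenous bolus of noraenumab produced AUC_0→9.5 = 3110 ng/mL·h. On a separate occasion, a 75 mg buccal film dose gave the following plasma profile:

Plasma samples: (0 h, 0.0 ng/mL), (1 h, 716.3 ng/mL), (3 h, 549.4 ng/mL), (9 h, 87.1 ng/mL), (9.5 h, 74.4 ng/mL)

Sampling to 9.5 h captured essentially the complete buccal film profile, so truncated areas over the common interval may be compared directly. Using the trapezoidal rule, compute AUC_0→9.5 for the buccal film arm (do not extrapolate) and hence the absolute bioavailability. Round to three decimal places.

F = 0.766

Trapezoidal AUC_0→9.5 (buccal film):
  [0→1]: (0.0+716.3)/2 × 1 = 358.15
  [1→3]: (716.3+549.4)/2 × 2 = 1265.7
  [3→9]: (549.4+87.1)/2 × 6 = 1909.5
  [9→9.5]: (87.1+74.4)/2 × 0.5 = 40.375
  Sum = 3573.725 ng/mL·h
F = (AUC_ev/D_ev)/(AUC_iv/D_iv) = (3573.725/75)/(3110/50) = 47.6497/62.2 = 0.7661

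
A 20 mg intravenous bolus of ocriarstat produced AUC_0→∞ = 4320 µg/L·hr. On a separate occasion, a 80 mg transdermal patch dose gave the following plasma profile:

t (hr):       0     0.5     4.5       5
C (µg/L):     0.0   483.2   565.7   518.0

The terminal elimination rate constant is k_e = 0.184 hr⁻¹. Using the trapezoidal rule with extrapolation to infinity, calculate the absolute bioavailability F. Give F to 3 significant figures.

Trapezoidal AUC_0→5 (transdermal patch):
  [0→0.5]: (0.0+483.2)/2 × 0.5 = 120.8
  [0.5→4.5]: (483.2+565.7)/2 × 4 = 2097.8
  [4.5→5]: (565.7+518.0)/2 × 0.5 = 270.925
  Sum = 2489.525 µg/L·hr
Tail: C_last/k_e = 518.0/0.184 = 2815.217
AUC_0→∞ (transdermal patch) = 2489.525 + 2815.217 = 5304.742 µg/L·hr
F = (AUC_ev/D_ev)/(AUC_iv/D_iv) = (5304.742/80)/(4320/20) = 66.309275/216 = 0.3070

F = 0.307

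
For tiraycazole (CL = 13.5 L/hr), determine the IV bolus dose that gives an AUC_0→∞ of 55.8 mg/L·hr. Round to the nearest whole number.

Dose = 753 mg

Dose_iv = CL × AUC_0→∞
     = 13.5 × 55.8 = 753.3 mg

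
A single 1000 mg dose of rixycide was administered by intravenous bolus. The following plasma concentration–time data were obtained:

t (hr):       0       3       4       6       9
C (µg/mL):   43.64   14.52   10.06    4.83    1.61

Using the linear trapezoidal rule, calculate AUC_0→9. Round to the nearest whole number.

Trapezoidal AUC_0→9:
  [0→3]: (43.64+14.52)/2 × 3 = 87.24
  [3→4]: (14.52+10.06)/2 × 1 = 12.29
  [4→6]: (10.06+4.83)/2 × 2 = 14.89
  [6→9]: (4.83+1.61)/2 × 3 = 9.66
  Sum = 124.08 µg/mL·hr

AUC = 124 µg/mL·hr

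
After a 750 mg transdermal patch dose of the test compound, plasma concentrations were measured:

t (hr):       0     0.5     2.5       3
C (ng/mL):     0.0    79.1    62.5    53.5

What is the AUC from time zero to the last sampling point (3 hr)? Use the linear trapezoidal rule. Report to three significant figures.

AUC = 190 ng/mL·hr

Trapezoidal AUC_0→3:
  [0→0.5]: (0.0+79.1)/2 × 0.5 = 19.775
  [0.5→2.5]: (79.1+62.5)/2 × 2 = 141.6
  [2.5→3]: (62.5+53.5)/2 × 0.5 = 29.0
  Sum = 190.375 ng/mL·hr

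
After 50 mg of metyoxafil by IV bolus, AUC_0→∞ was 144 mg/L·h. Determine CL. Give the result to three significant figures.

CL = 0.347 L/h

CL = Dose_iv / AUC_0→∞
   = 50 / 144 = 0.347222 L/h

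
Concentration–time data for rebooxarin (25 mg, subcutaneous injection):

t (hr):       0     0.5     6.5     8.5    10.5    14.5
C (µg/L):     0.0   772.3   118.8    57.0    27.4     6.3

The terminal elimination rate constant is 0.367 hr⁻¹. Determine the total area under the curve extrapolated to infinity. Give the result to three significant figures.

AUC = 3210 µg/L·hr

Trapezoidal AUC_0→14.5:
  [0→0.5]: (0.0+772.3)/2 × 0.5 = 193.075
  [0.5→6.5]: (772.3+118.8)/2 × 6 = 2673.3
  [6.5→8.5]: (118.8+57.0)/2 × 2 = 175.8
  [8.5→10.5]: (57.0+27.4)/2 × 2 = 84.4
  [10.5→14.5]: (27.4+6.3)/2 × 4 = 67.4
  Sum = 3193.975 µg/L·hr
Extrapolated tail: C_last / k_e = 6.3 / 0.367 = 17.166
AUC_0→∞ = 3193.975 + 17.166 = 3211.141 µg/L·hr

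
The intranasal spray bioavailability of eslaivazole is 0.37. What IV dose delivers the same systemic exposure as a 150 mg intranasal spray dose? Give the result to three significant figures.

Systemic exposure from an extravascular dose = F × D_ev, so the equivalent IV dose is F × D_ev.
D_iv = F × D_ev = 0.37 × 150 = 55.5 mg

D_iv = 55.5 mg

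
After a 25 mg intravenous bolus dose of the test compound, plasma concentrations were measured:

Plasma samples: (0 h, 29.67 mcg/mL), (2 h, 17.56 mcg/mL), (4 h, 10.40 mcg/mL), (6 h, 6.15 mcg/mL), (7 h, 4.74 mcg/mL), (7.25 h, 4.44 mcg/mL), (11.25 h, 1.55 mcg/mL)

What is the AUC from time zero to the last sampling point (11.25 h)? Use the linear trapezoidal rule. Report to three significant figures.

AUC = 110 mcg/mL·h

Trapezoidal AUC_0→11.25:
  [0→2]: (29.67+17.56)/2 × 2 = 47.23
  [2→4]: (17.56+10.40)/2 × 2 = 27.96
  [4→6]: (10.40+6.15)/2 × 2 = 16.55
  [6→7]: (6.15+4.74)/2 × 1 = 5.445
  [7→7.25]: (4.74+4.44)/2 × 0.25 = 1.1475
  [7.25→11.25]: (4.44+1.55)/2 × 4 = 11.98
  Sum = 110.3125 mcg/mL·h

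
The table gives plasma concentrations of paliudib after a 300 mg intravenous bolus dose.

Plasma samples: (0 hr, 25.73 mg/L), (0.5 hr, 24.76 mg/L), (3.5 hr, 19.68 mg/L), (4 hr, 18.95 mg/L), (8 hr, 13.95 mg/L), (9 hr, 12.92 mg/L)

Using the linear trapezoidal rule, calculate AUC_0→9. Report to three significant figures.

AUC = 168 mg/L·hr

Trapezoidal AUC_0→9:
  [0→0.5]: (25.73+24.76)/2 × 0.5 = 12.6225
  [0.5→3.5]: (24.76+19.68)/2 × 3 = 66.66
  [3.5→4]: (19.68+18.95)/2 × 0.5 = 9.6575
  [4→8]: (18.95+13.95)/2 × 4 = 65.8
  [8→9]: (13.95+12.92)/2 × 1 = 13.435
  Sum = 168.175 mg/L·hr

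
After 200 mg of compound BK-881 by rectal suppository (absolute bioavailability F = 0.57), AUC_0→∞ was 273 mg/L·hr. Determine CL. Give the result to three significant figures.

CL = 0.418 L/hr

CL = F × Dose / AUC_0→∞
   = 0.57 × 200 / 273 = 0.417582 L/hr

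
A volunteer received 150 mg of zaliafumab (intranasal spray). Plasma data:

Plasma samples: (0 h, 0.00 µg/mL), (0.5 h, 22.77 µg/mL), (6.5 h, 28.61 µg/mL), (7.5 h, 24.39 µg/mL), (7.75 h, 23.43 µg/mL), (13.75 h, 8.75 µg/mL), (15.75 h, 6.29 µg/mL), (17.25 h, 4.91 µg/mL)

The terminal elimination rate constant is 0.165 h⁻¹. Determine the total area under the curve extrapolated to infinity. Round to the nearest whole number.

AUC = 342 µg/mL·h

Trapezoidal AUC_0→17.25:
  [0→0.5]: (0.00+22.77)/2 × 0.5 = 5.6925
  [0.5→6.5]: (22.77+28.61)/2 × 6 = 154.14
  [6.5→7.5]: (28.61+24.39)/2 × 1 = 26.5
  [7.5→7.75]: (24.39+23.43)/2 × 0.25 = 5.9775
  [7.75→13.75]: (23.43+8.75)/2 × 6 = 96.54
  [13.75→15.75]: (8.75+6.29)/2 × 2 = 15.04
  [15.75→17.25]: (6.29+4.91)/2 × 1.5 = 8.4
  Sum = 312.29 µg/mL·h
Extrapolated tail: C_last / k_e = 4.91 / 0.165 = 29.758
AUC_0→∞ = 312.29 + 29.758 = 342.048 µg/mL·h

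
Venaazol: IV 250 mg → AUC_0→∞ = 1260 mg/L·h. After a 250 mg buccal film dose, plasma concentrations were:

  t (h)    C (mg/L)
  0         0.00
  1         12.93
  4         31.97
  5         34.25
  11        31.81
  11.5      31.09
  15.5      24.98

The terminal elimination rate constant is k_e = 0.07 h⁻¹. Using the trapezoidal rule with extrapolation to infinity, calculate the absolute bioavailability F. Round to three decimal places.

F = 0.627

Trapezoidal AUC_0→15.5 (buccal film):
  [0→1]: (0.00+12.93)/2 × 1 = 6.465
  [1→4]: (12.93+31.97)/2 × 3 = 67.35
  [4→5]: (31.97+34.25)/2 × 1 = 33.11
  [5→11]: (34.25+31.81)/2 × 6 = 198.18
  [11→11.5]: (31.81+31.09)/2 × 0.5 = 15.725
  [11.5→15.5]: (31.09+24.98)/2 × 4 = 112.14
  Sum = 432.97 mg/L·h
Tail: C_last/k_e = 24.98/0.07 = 356.857
AUC_0→∞ (buccal film) = 432.97 + 356.857 = 789.827 mg/L·h
F = (AUC_ev/D_ev)/(AUC_iv/D_iv) = (789.827/250)/(1260/250) = 3.159308/5.04 = 0.6268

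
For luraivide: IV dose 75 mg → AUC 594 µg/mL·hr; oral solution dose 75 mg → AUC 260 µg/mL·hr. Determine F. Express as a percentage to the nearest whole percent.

F = 44%

F = (AUC_ev / D_ev) / (AUC_iv / D_iv)
  = (260/75) / (594/75)
  = 3.46667 / 7.92 = 0.4377
  = 43.77%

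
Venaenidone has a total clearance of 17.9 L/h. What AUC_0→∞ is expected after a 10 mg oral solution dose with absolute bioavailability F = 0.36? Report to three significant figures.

AUC = 0.201 mg/L·h

AUC_0→∞ = F × Dose / CL
        = 0.36 × 10 / 17.9 = 0.201117 mg/L·h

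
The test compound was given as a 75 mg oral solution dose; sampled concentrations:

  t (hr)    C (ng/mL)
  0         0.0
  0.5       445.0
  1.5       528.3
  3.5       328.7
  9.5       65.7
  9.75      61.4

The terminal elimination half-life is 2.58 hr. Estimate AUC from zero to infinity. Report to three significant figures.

Trapezoidal AUC_0→9.75:
  [0→0.5]: (0.0+445.0)/2 × 0.5 = 111.25
  [0.5→1.5]: (445.0+528.3)/2 × 1 = 486.65
  [1.5→3.5]: (528.3+328.7)/2 × 2 = 857.0
  [3.5→9.5]: (328.7+65.7)/2 × 6 = 1183.2
  [9.5→9.75]: (65.7+61.4)/2 × 0.25 = 15.8875
  Sum = 2653.9875 ng/mL·hr
k_e = ln2 / t½ = 0.693147 / 2.58 = 0.2687 hr^-1
Extrapolated tail: C_last / k_e = 61.4 / 0.2687 = 228.508
AUC_0→∞ = 2653.9875 + 228.508 = 2882.4955 ng/mL·hr

AUC = 2880 ng/mL·hr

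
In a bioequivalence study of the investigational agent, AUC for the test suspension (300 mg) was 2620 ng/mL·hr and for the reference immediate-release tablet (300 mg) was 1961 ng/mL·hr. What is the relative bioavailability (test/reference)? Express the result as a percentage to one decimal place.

F_rel = (AUC_test/D_test) / (AUC_ref/D_ref)
      = (2620/300) / (1961/300)
      = 8.73333 / 6.53667 = 1.3361 = 133.61%

F_rel = 133.6%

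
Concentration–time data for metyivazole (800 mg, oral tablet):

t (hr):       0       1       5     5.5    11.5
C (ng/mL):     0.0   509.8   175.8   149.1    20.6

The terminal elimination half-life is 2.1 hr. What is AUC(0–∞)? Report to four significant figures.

AUC = 2279 ng/mL·hr

Trapezoidal AUC_0→11.5:
  [0→1]: (0.0+509.8)/2 × 1 = 254.9
  [1→5]: (509.8+175.8)/2 × 4 = 1371.2
  [5→5.5]: (175.8+149.1)/2 × 0.5 = 81.225
  [5.5→11.5]: (149.1+20.6)/2 × 6 = 509.1
  Sum = 2216.425 ng/mL·hr
k_e = ln2 / t½ = 0.693147 / 2.1 = 0.3301 hr^-1
Extrapolated tail: C_last / k_e = 20.6 / 0.3301 = 62.405
AUC_0→∞ = 2216.425 + 62.405 = 2278.83 ng/mL·hr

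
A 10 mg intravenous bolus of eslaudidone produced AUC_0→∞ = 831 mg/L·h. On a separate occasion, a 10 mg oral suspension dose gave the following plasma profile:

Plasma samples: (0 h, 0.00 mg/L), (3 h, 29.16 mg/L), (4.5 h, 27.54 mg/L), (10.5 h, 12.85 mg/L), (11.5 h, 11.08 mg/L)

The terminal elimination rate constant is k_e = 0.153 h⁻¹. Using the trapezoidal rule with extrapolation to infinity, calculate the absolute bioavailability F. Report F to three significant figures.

Trapezoidal AUC_0→11.5 (oral suspension):
  [0→3]: (0.00+29.16)/2 × 3 = 43.74
  [3→4.5]: (29.16+27.54)/2 × 1.5 = 42.525
  [4.5→10.5]: (27.54+12.85)/2 × 6 = 121.17
  [10.5→11.5]: (12.85+11.08)/2 × 1 = 11.965
  Sum = 219.4 mg/L·h
Tail: C_last/k_e = 11.08/0.153 = 72.418
AUC_0→∞ (oral suspension) = 219.4 + 72.418 = 291.818 mg/L·h
F = (AUC_ev/D_ev)/(AUC_iv/D_iv) = (291.818/10)/(831/10) = 29.1818/83.1 = 0.3512

F = 0.351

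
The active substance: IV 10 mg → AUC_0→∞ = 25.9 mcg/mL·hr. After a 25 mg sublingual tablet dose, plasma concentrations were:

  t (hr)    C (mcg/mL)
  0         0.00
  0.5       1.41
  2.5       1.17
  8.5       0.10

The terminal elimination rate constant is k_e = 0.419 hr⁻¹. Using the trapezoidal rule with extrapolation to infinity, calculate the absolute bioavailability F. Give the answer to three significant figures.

Trapezoidal AUC_0→8.5 (sublingual tablet):
  [0→0.5]: (0.00+1.41)/2 × 0.5 = 0.3525
  [0.5→2.5]: (1.41+1.17)/2 × 2 = 2.58
  [2.5→8.5]: (1.17+0.10)/2 × 6 = 3.81
  Sum = 6.7425 mcg/mL·hr
Tail: C_last/k_e = 0.10/0.419 = 0.239
AUC_0→∞ (sublingual tablet) = 6.7425 + 0.239 = 6.9815 mcg/mL·hr
F = (AUC_ev/D_ev)/(AUC_iv/D_iv) = (6.9815/25)/(25.9/10) = 0.27926/2.59 = 0.1078

F = 0.108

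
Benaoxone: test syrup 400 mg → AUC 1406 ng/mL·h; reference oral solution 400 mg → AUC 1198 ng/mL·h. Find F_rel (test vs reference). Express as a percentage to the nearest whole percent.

F_rel = (AUC_test/D_test) / (AUC_ref/D_ref)
      = (1406/400) / (1198/400)
      = 3.515 / 2.995 = 1.1736 = 117.36%

F_rel = 117%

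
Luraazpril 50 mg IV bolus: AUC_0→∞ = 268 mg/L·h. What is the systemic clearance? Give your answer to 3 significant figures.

CL = 0.187 L/h

CL = Dose_iv / AUC_0→∞
   = 50 / 268 = 0.186567 L/h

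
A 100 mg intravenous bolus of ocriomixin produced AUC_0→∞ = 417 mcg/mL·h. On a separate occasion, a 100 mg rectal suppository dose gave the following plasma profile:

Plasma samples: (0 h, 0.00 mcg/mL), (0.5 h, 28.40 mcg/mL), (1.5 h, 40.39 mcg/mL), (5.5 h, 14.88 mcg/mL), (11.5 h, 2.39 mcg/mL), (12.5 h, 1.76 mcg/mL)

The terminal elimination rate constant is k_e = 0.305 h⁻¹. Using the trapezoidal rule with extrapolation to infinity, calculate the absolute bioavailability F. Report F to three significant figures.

F = 0.508

Trapezoidal AUC_0→12.5 (rectal suppository):
  [0→0.5]: (0.00+28.40)/2 × 0.5 = 7.1
  [0.5→1.5]: (28.40+40.39)/2 × 1 = 34.395
  [1.5→5.5]: (40.39+14.88)/2 × 4 = 110.54
  [5.5→11.5]: (14.88+2.39)/2 × 6 = 51.81
  [11.5→12.5]: (2.39+1.76)/2 × 1 = 2.075
  Sum = 205.92 mcg/mL·h
Tail: C_last/k_e = 1.76/0.305 = 5.770
AUC_0→∞ (rectal suppository) = 205.92 + 5.770 = 211.69 mcg/mL·h
F = (AUC_ev/D_ev)/(AUC_iv/D_iv) = (211.69/100)/(417/100) = 2.1169/4.17 = 0.5076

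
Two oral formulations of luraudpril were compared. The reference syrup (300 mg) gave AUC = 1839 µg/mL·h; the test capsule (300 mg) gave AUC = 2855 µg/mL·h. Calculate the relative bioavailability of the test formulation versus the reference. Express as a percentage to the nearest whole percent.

F_rel = (AUC_test/D_test) / (AUC_ref/D_ref)
      = (2855/300) / (1839/300)
      = 9.51667 / 6.13 = 1.5525 = 155.25%

F_rel = 155%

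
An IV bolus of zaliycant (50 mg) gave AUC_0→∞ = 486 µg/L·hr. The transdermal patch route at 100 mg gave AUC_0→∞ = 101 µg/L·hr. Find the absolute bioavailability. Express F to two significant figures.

F = 0.10

F = (AUC_ev / D_ev) / (AUC_iv / D_iv)
  = (101/100) / (486/50)
  = 1.01 / 9.72 = 0.1039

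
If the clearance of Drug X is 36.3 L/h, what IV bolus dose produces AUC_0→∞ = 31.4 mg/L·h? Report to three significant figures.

Dose_iv = CL × AUC_0→∞
     = 36.3 × 31.4 = 1139.82 mg

Dose = 1140 mg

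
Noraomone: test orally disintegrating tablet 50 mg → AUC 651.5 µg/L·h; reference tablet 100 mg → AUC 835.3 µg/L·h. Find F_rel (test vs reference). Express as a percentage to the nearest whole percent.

F_rel = (AUC_test/D_test) / (AUC_ref/D_ref)
      = (651.5/50) / (835.3/100)
      = 13.03 / 8.353 = 1.5599 = 155.99%

F_rel = 156%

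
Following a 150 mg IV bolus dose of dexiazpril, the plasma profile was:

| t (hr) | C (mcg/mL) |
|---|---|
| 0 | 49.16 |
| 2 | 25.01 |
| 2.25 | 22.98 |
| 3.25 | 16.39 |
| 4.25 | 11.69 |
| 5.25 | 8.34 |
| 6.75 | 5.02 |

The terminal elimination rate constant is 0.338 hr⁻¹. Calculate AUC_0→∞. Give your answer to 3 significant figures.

AUC = 149 mcg/mL·hr

Trapezoidal AUC_0→6.75:
  [0→2]: (49.16+25.01)/2 × 2 = 74.17
  [2→2.25]: (25.01+22.98)/2 × 0.25 = 5.99875
  [2.25→3.25]: (22.98+16.39)/2 × 1 = 19.685
  [3.25→4.25]: (16.39+11.69)/2 × 1 = 14.04
  [4.25→5.25]: (11.69+8.34)/2 × 1 = 10.015
  [5.25→6.75]: (8.34+5.02)/2 × 1.5 = 10.02
  Sum = 133.92875 mcg/mL·hr
Extrapolated tail: C_last / k_e = 5.02 / 0.338 = 14.852
AUC_0→∞ = 133.92875 + 14.852 = 148.78075 mcg/mL·hr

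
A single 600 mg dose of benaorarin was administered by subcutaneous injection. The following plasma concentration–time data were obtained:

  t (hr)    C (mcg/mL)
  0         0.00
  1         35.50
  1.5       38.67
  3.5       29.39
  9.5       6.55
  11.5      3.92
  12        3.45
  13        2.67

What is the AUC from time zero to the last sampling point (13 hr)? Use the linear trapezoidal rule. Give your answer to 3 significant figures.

Trapezoidal AUC_0→13:
  [0→1]: (0.00+35.50)/2 × 1 = 17.75
  [1→1.5]: (35.50+38.67)/2 × 0.5 = 18.5425
  [1.5→3.5]: (38.67+29.39)/2 × 2 = 68.06
  [3.5→9.5]: (29.39+6.55)/2 × 6 = 107.82
  [9.5→11.5]: (6.55+3.92)/2 × 2 = 10.47
  [11.5→12]: (3.92+3.45)/2 × 0.5 = 1.8425
  [12→13]: (3.45+2.67)/2 × 1 = 3.06
  Sum = 227.545 mcg/mL·hr

AUC = 228 mcg/mL·hr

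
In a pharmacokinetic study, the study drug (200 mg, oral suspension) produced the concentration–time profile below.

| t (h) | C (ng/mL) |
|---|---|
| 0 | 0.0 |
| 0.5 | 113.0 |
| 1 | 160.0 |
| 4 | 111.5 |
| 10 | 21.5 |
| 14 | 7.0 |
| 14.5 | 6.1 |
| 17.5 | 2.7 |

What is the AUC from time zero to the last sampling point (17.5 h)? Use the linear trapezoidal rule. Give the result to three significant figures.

Trapezoidal AUC_0→17.5:
  [0→0.5]: (0.0+113.0)/2 × 0.5 = 28.25
  [0.5→1]: (113.0+160.0)/2 × 0.5 = 68.25
  [1→4]: (160.0+111.5)/2 × 3 = 407.25
  [4→10]: (111.5+21.5)/2 × 6 = 399.0
  [10→14]: (21.5+7.0)/2 × 4 = 57.0
  [14→14.5]: (7.0+6.1)/2 × 0.5 = 3.275
  [14.5→17.5]: (6.1+2.7)/2 × 3 = 13.2
  Sum = 976.225 ng/mL·h

AUC = 976 ng/mL·h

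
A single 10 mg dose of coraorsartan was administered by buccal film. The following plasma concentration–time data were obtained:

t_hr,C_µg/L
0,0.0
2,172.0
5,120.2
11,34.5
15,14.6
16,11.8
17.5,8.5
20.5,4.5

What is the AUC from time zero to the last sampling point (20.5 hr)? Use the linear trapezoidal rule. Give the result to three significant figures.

Trapezoidal AUC_0→20.5:
  [0→2]: (0.0+172.0)/2 × 2 = 172.0
  [2→5]: (172.0+120.2)/2 × 3 = 438.3
  [5→11]: (120.2+34.5)/2 × 6 = 464.1
  [11→15]: (34.5+14.6)/2 × 4 = 98.2
  [15→16]: (14.6+11.8)/2 × 1 = 13.2
  [16→17.5]: (11.8+8.5)/2 × 1.5 = 15.225
  [17.5→20.5]: (8.5+4.5)/2 × 3 = 19.5
  Sum = 1220.525 µg/L·hr

AUC = 1220 µg/L·hr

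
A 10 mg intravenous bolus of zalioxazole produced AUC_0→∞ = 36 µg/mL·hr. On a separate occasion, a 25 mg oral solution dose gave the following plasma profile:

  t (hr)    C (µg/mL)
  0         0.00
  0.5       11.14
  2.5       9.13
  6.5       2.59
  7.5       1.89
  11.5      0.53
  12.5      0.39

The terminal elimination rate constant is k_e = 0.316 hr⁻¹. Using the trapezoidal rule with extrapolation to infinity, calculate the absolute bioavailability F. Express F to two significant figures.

Trapezoidal AUC_0→12.5 (oral solution):
  [0→0.5]: (0.00+11.14)/2 × 0.5 = 2.785
  [0.5→2.5]: (11.14+9.13)/2 × 2 = 20.27
  [2.5→6.5]: (9.13+2.59)/2 × 4 = 23.44
  [6.5→7.5]: (2.59+1.89)/2 × 1 = 2.24
  [7.5→11.5]: (1.89+0.53)/2 × 4 = 4.84
  [11.5→12.5]: (0.53+0.39)/2 × 1 = 0.46
  Sum = 54.035 µg/mL·hr
Tail: C_last/k_e = 0.39/0.316 = 1.234
AUC_0→∞ (oral solution) = 54.035 + 1.234 = 55.269 µg/mL·hr
F = (AUC_ev/D_ev)/(AUC_iv/D_iv) = (55.269/25)/(36/10) = 2.21076/3.6 = 0.6141

F = 0.61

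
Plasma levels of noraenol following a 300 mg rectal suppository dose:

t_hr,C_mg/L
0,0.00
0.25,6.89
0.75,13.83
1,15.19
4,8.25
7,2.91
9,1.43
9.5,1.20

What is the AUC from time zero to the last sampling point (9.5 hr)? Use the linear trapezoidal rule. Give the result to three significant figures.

AUC = 66.6 mg/L·hr

Trapezoidal AUC_0→9.5:
  [0→0.25]: (0.00+6.89)/2 × 0.25 = 0.86125
  [0.25→0.75]: (6.89+13.83)/2 × 0.5 = 5.18
  [0.75→1]: (13.83+15.19)/2 × 0.25 = 3.6275
  [1→4]: (15.19+8.25)/2 × 3 = 35.16
  [4→7]: (8.25+2.91)/2 × 3 = 16.74
  [7→9]: (2.91+1.43)/2 × 2 = 4.34
  [9→9.5]: (1.43+1.20)/2 × 0.5 = 0.6575
  Sum = 66.56625 mg/L·hr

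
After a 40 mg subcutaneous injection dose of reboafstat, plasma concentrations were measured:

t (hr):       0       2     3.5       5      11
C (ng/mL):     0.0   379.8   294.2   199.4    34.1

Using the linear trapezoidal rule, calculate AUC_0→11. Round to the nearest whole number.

Trapezoidal AUC_0→11:
  [0→2]: (0.0+379.8)/2 × 2 = 379.8
  [2→3.5]: (379.8+294.2)/2 × 1.5 = 505.5
  [3.5→5]: (294.2+199.4)/2 × 1.5 = 370.2
  [5→11]: (199.4+34.1)/2 × 6 = 700.5
  Sum = 1956.0 ng/mL·hr

AUC = 1956 ng/mL·hr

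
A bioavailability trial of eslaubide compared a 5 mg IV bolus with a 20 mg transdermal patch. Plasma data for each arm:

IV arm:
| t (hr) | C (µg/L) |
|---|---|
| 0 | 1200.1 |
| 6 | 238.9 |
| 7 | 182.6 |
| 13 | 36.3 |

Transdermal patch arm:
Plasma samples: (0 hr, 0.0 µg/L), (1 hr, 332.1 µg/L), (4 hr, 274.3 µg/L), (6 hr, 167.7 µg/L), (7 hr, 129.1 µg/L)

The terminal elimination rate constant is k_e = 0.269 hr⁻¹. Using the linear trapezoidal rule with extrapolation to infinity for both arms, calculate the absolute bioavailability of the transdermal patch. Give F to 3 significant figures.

Trapezoidal AUC_0→13 (IV):
  [0→6]: (1200.1+238.9)/2 × 6 = 4317.0
  [6→7]: (238.9+182.6)/2 × 1 = 210.75
  [7→13]: (182.6+36.3)/2 × 6 = 656.7
  Sum = 5184.45 µg/L·hr
IV tail: 36.3/0.269 = 134.944; AUC_iv,0→∞ = 5184.45 + 134.944 = 5319.394 µg/L·hr
Trapezoidal AUC_0→7 (transdermal patch):
  [0→1]: (0.0+332.1)/2 × 1 = 166.05
  [1→4]: (332.1+274.3)/2 × 3 = 909.6
  [4→6]: (274.3+167.7)/2 × 2 = 442.0
  [6→7]: (167.7+129.1)/2 × 1 = 148.4
  Sum = 1666.05 µg/L·hr
transdermal patch tail: 129.1/0.269 = 479.926; AUC_ev,0→∞ = 1666.05 + 479.926 = 2145.976 µg/L·hr
F = (AUC_ev/D_ev)/(AUC_iv/D_iv) = (2145.976/20)/(5319.394/5) = 107.2988/1063.8788 = 0.1009

F = 0.101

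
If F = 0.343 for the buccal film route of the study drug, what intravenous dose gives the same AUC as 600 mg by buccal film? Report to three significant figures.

Systemic exposure from an extravascular dose = F × D_ev, so the equivalent IV dose is F × D_ev.
D_iv = F × D_ev = 0.343 × 600 = 205.8 mg

D_iv = 206 mg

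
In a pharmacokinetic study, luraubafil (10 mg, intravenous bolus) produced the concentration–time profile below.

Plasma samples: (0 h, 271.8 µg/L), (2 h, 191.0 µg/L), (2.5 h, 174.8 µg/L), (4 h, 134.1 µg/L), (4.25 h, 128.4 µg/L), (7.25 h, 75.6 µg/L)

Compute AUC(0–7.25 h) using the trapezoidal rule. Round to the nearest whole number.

Trapezoidal AUC_0→7.25:
  [0→2]: (271.8+191.0)/2 × 2 = 462.8
  [2→2.5]: (191.0+174.8)/2 × 0.5 = 91.45
  [2.5→4]: (174.8+134.1)/2 × 1.5 = 231.675
  [4→4.25]: (134.1+128.4)/2 × 0.25 = 32.8125
  [4.25→7.25]: (128.4+75.6)/2 × 3 = 306.0
  Sum = 1124.7375 µg/L·h

AUC = 1125 µg/L·h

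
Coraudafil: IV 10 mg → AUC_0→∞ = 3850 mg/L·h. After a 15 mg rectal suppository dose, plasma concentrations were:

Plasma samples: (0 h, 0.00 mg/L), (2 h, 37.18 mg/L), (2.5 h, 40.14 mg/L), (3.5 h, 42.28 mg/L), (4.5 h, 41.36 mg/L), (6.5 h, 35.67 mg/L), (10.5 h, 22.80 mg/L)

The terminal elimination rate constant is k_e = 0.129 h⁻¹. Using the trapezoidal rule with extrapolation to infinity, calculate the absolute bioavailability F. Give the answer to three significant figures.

Trapezoidal AUC_0→10.5 (rectal suppository):
  [0→2]: (0.00+37.18)/2 × 2 = 37.18
  [2→2.5]: (37.18+40.14)/2 × 0.5 = 19.33
  [2.5→3.5]: (40.14+42.28)/2 × 1 = 41.21
  [3.5→4.5]: (42.28+41.36)/2 × 1 = 41.82
  [4.5→6.5]: (41.36+35.67)/2 × 2 = 77.03
  [6.5→10.5]: (35.67+22.80)/2 × 4 = 116.94
  Sum = 333.51 mg/L·h
Tail: C_last/k_e = 22.80/0.129 = 176.744
AUC_0→∞ (rectal suppository) = 333.51 + 176.744 = 510.254 mg/L·h
F = (AUC_ev/D_ev)/(AUC_iv/D_iv) = (510.254/15)/(3850/10) = 34.0169/385 = 0.0884

F = 0.0884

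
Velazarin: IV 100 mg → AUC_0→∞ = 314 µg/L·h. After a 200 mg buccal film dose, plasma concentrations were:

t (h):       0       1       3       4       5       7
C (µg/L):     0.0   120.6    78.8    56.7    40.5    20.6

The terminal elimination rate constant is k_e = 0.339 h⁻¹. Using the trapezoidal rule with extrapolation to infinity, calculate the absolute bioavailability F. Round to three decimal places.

F = 0.793

Trapezoidal AUC_0→7 (buccal film):
  [0→1]: (0.0+120.6)/2 × 1 = 60.3
  [1→3]: (120.6+78.8)/2 × 2 = 199.4
  [3→4]: (78.8+56.7)/2 × 1 = 67.75
  [4→5]: (56.7+40.5)/2 × 1 = 48.6
  [5→7]: (40.5+20.6)/2 × 2 = 61.1
  Sum = 437.15 µg/L·h
Tail: C_last/k_e = 20.6/0.339 = 60.767
AUC_0→∞ (buccal film) = 437.15 + 60.767 = 497.917 µg/L·h
F = (AUC_ev/D_ev)/(AUC_iv/D_iv) = (497.917/200)/(314/100) = 2.489585/3.14 = 0.7929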